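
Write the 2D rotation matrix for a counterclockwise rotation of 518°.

Rotation matrix formula: [[cos θ, -sin θ], [sin θ, cos θ]]
For θ = 518°:
cos(518°) = -0.9272
sin(518°) = 0.3746
Result: [[-0.9272, -0.3746], [0.3746, -0.9272]]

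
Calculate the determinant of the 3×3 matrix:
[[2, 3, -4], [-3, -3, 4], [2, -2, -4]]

Expansion along first row:
det = 2·det([[-3,4],[-2,-4]]) - 3·det([[-3,4],[2,-4]]) + -4·det([[-3,-3],[2,-2]])
    = 2·(-3·-4 - 4·-2) - 3·(-3·-4 - 4·2) + -4·(-3·-2 - -3·2)
    = 2·20 - 3·4 + -4·12
    = 40 + -12 + -48 = -20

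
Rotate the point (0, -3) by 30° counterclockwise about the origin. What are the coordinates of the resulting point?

Rotation matrix for 30°: [[cos 30°, -sin 30°], [sin 30°, cos 30°]] ≈ [[0.866025, -0.500000], [0.500000, 0.866025]]
[[0.866025, -0.500000], [0.500000, 0.866025]] × [0, -3]ᵀ ≈ [1.5000, -2.5981]ᵀ
Result: (1.5000, -2.5981)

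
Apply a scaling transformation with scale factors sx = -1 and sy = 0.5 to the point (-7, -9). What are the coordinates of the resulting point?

Scaling matrix:
[[-1, 0], [0, 0.50]]
Result: (-7 × -1, -9 × 0.5) = (7, -4.5)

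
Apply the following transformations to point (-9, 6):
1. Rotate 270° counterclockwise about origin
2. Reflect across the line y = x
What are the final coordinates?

Step 1: Rotate 270° → (6, 9)
Step 2: Reflect across line y = x → (9, 6)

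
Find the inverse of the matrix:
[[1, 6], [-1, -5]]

For [[a,b],[c,d]], inverse = (1/det)·[[d,-b],[-c,a]]
det = (1)(-5) - (6)(-1) = -5 - -6 = 1
Inverse = [[-5, -6], [1, 1]]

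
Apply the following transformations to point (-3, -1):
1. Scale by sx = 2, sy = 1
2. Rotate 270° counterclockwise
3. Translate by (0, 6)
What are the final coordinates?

Step 1: Scale → (-6, -1)
Step 2: Rotate 270° → (-1, 6)
Step 3: Translate → (-1, 12)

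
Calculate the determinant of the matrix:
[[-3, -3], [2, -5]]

For a 2×2 matrix [[a, b], [c, d]], det = ad - bc
det = (-3)(-5) - (-3)(2) = 15 - -6 = 21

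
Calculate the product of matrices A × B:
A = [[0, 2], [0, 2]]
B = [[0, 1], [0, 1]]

Matrix multiplication:
C[0][0] = 0×0 + 2×0 = 0
C[0][1] = 0×1 + 2×1 = 2
C[1][0] = 0×0 + 2×0 = 0
C[1][1] = 0×1 + 2×1 = 2
Result: [[0, 2], [0, 2]]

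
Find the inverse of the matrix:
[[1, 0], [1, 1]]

For [[a,b],[c,d]], inverse = (1/det)·[[d,-b],[-c,a]]
det = (1)(1) - (0)(1) = 1 - 0 = 1
Inverse = [[1, 0], [-1, 1]]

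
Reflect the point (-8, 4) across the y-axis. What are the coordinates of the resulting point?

Reflection across y-axis: (-8, 4) → (8, 4)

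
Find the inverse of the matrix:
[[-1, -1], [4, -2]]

For [[a,b],[c,d]], inverse = (1/det)·[[d,-b],[-c,a]]
det = (-1)(-2) - (-1)(4) = 2 - -4 = 6
Inverse = (1/6)·[[-2, 1], [-4, -1]]
= [[-1/3, 1/6], [-2/3, -1/6]]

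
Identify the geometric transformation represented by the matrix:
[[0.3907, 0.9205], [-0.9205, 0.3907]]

This matrix represents: rotation by 293° counterclockwise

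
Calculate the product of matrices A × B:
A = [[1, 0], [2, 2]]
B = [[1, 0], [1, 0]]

Matrix multiplication:
C[0][0] = 1×1 + 0×1 = 1
C[0][1] = 1×0 + 0×0 = 0
C[1][0] = 2×1 + 2×1 = 4
C[1][1] = 2×0 + 2×0 = 0
Result: [[1, 0], [4, 0]]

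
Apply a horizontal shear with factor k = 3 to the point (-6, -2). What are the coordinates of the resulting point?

Shear matrix for horizontal shear with factor k = 3:
[[1, 3], [0, 1]]
Result: (-6, -2) → (-12, -2)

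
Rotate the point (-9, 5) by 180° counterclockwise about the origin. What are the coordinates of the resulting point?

Rotation matrix for 180°: [[cos 180°, -sin 180°], [sin 180°, cos 180°]] = [[-1, 0], [0, -1]]
[[-1, 0], [0, -1]] × [-9, 5]ᵀ = [9, -5]ᵀ
Result: (9, -5)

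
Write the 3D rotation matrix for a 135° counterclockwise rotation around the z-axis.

Rotation matrix for counterclockwise 135° around z-axis:
cos(135°) = -√2/2, sin(135°) = √2/2
Result: [[-√2/2, -√2/2, 0], [√2/2, -√2/2, 0], [0, 0, 1]]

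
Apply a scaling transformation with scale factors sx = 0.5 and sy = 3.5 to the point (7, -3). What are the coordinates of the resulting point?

Scaling matrix:
[[0.50, 0], [0, 3.50]]
Result: (7 × 0.5, -3 × 3.5) = (3.5, -10.5)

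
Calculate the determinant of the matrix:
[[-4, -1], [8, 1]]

For a 2×2 matrix [[a, b], [c, d]], det = ad - bc
det = (-4)(1) - (-1)(8) = -4 - -8 = 4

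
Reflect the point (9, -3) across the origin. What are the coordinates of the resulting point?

Reflection across origin: (9, -3) → (-9, 3)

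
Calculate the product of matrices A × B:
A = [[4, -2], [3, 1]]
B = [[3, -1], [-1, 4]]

Matrix multiplication:
C[0][0] = 4×3 + -2×-1 = 14
C[0][1] = 4×-1 + -2×4 = -12
C[1][0] = 3×3 + 1×-1 = 8
C[1][1] = 3×-1 + 1×4 = 1
Result: [[14, -12], [8, 1]]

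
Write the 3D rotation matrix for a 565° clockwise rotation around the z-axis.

Rotation matrix for clockwise 565° around z-axis:
A clockwise rotation by 565° is a counterclockwise rotation by -565°.
cos(-565°) = -0.9063, sin(-565°) = 0.4226
Result: [[-0.9063, -0.4226, 0], [0.4226, -0.9063, 0], [0, 0, 1]]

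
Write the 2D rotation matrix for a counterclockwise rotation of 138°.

Rotation matrix formula: [[cos θ, -sin θ], [sin θ, cos θ]]
For θ = 138°:
cos(138°) = -0.7431
sin(138°) = 0.6691
Result: [[-0.7431, -0.6691], [0.6691, -0.7431]]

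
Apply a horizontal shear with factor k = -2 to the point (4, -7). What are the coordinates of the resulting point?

Shear matrix for horizontal shear with factor k = -2:
[[1, -2], [0, 1]]
Result: (4, -7) → (18, -7)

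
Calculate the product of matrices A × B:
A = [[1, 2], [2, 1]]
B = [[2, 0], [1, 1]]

Matrix multiplication:
C[0][0] = 1×2 + 2×1 = 4
C[0][1] = 1×0 + 2×1 = 2
C[1][0] = 2×2 + 1×1 = 5
C[1][1] = 2×0 + 1×1 = 1
Result: [[4, 2], [5, 1]]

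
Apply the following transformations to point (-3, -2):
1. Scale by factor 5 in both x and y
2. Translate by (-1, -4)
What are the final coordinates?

Step 1: Scale (-3, -2) by 5 → (-15, -10)
Step 2: Translate by (-1, -4) → (-16, -14)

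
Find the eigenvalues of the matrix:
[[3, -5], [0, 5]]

Characteristic equation: det(A - λI) = 0
λ² - (trace)λ + (det) = 0
trace = 3 + 5 = 8, det = (3)(5) - (-5)(0) = 15
λ² - (8)λ + (15) = 0
λ = (8 ± √((8)² - 4·(15))) / 2 = (8 ± √4) / 2
Solving: λ = 3, 5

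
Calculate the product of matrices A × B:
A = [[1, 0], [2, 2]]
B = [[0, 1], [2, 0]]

Matrix multiplication:
C[0][0] = 1×0 + 0×2 = 0
C[0][1] = 1×1 + 0×0 = 1
C[1][0] = 2×0 + 2×2 = 4
C[1][1] = 2×1 + 2×0 = 2
Result: [[0, 1], [4, 2]]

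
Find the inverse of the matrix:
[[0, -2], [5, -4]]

For [[a,b],[c,d]], inverse = (1/det)·[[d,-b],[-c,a]]
det = (0)(-4) - (-2)(5) = 0 - -10 = 10
Inverse = (1/10)·[[-4, 2], [-5, 0]]
= [[-2/5, 1/5], [-1/2, 0]]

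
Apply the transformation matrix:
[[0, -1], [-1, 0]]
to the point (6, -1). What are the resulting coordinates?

Matrix multiplication:
[[0, -1], [-1, 0]] × [6, -1]ᵀ
= [(0)(6) + (-1)(-1), (-1)(6) + (0)(-1)]ᵀ
= [1, -6]ᵀ
Result: (1, -6)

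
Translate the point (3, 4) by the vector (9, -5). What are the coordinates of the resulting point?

Translation by (9, -5) (homogeneous matrix [[1, 0, 9], [0, 1, -5], [0, 0, 1]]):
x' = 3 + 9 = 12
y' = 4 + -5 = -1
Result: (12, -1)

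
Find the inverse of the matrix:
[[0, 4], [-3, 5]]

For [[a,b],[c,d]], inverse = (1/det)·[[d,-b],[-c,a]]
det = (0)(5) - (4)(-3) = 0 - -12 = 12
Inverse = (1/12)·[[5, -4], [3, 0]]
= [[5/12, -1/3], [1/4, 0]]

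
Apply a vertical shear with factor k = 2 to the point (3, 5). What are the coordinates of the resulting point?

Shear matrix for vertical shear with factor k = 2:
[[1, 0], [2, 1]]
Result: (3, 5) → (3, 11)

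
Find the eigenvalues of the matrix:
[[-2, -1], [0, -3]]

Characteristic equation: det(A - λI) = 0
λ² - (trace)λ + (det) = 0
trace = -2 + -3 = -5, det = (-2)(-3) - (-1)(0) = 6
λ² - (-5)λ + (6) = 0
λ = (-5 ± √((-5)² - 4·(6))) / 2 = (-5 ± √1) / 2
Solving: λ = -3, -2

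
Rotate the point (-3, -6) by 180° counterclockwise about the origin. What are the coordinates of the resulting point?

Rotation matrix for 180°: [[cos 180°, -sin 180°], [sin 180°, cos 180°]] = [[-1, 0], [0, -1]]
[[-1, 0], [0, -1]] × [-3, -6]ᵀ = [3, 6]ᵀ
Result: (3, 6)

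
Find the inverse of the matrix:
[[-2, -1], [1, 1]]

For [[a,b],[c,d]], inverse = (1/det)·[[d,-b],[-c,a]]
det = (-2)(1) - (-1)(1) = -2 - -1 = -1
Inverse = (1/-1)·[[1, 1], [-1, -2]]
= [[-1, -1], [1, 2]]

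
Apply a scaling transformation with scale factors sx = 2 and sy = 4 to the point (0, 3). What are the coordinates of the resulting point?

Scaling matrix:
[[2, 0], [0, 4]]
Result: (0 × 2, 3 × 4) = (0, 12)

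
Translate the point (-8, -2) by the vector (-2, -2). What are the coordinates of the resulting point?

Translation by (-2, -2) (homogeneous matrix [[1, 0, -2], [0, 1, -2], [0, 0, 1]]):
x' = -8 + -2 = -10
y' = -2 + -2 = -4
Result: (-10, -4)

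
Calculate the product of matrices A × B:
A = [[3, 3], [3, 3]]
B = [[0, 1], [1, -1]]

Matrix multiplication:
C[0][0] = 3×0 + 3×1 = 3
C[0][1] = 3×1 + 3×-1 = 0
C[1][0] = 3×0 + 3×1 = 3
C[1][1] = 3×1 + 3×-1 = 0
Result: [[3, 0], [3, 0]]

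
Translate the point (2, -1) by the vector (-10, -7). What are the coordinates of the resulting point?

Translation by (-10, -7) (homogeneous matrix [[1, 0, -10], [0, 1, -7], [0, 0, 1]]):
x' = 2 + -10 = -8
y' = -1 + -7 = -8
Result: (-8, -8)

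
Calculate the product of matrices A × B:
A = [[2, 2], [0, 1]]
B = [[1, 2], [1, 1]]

Matrix multiplication:
C[0][0] = 2×1 + 2×1 = 4
C[0][1] = 2×2 + 2×1 = 6
C[1][0] = 0×1 + 1×1 = 1
C[1][1] = 0×2 + 1×1 = 1
Result: [[4, 6], [1, 1]]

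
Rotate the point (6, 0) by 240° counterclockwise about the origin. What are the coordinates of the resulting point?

Rotation matrix for 240°: [[cos 240°, -sin 240°], [sin 240°, cos 240°]] ≈ [[-0.500000, 0.866025], [-0.866025, -0.500000]]
[[-0.500000, 0.866025], [-0.866025, -0.500000]] × [6, 0]ᵀ ≈ [-3, -5.1962]ᵀ
Result: (-3, -5.1962)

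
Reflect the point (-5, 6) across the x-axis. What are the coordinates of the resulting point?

Reflection across x-axis: (-5, 6) → (-5, -6)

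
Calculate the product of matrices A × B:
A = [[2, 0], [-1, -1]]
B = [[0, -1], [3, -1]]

Matrix multiplication:
C[0][0] = 2×0 + 0×3 = 0
C[0][1] = 2×-1 + 0×-1 = -2
C[1][0] = -1×0 + -1×3 = -3
C[1][1] = -1×-1 + -1×-1 = 2
Result: [[0, -2], [-3, 2]]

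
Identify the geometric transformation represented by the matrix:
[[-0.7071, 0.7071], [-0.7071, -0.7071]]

This matrix represents: rotation by 225° counterclockwise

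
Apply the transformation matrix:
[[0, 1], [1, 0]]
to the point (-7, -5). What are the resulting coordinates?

Matrix multiplication:
[[0, 1], [1, 0]] × [-7, -5]ᵀ
= [(0)(-7) + (1)(-5), (1)(-7) + (0)(-5)]ᵀ
= [-5, -7]ᵀ
Result: (-5, -7)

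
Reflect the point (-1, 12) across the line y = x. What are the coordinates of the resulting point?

Reflection across line y = x: (-1, 12) → (12, -1)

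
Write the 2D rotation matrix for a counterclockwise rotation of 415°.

Rotation matrix formula: [[cos θ, -sin θ], [sin θ, cos θ]]
For θ = 415°:
cos(415°) = 0.5736
sin(415°) = 0.8192
Result: [[0.5736, -0.8192], [0.8192, 0.5736]]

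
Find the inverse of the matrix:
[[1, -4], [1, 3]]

For [[a,b],[c,d]], inverse = (1/det)·[[d,-b],[-c,a]]
det = (1)(3) - (-4)(1) = 3 - -4 = 7
Inverse = (1/7)·[[3, 4], [-1, 1]]
= [[3/7, 4/7], [-1/7, 1/7]]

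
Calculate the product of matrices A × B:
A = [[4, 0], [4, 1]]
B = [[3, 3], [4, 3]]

Matrix multiplication:
C[0][0] = 4×3 + 0×4 = 12
C[0][1] = 4×3 + 0×3 = 12
C[1][0] = 4×3 + 1×4 = 16
C[1][1] = 4×3 + 1×3 = 15
Result: [[12, 12], [16, 15]]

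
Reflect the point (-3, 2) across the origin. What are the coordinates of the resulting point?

Reflection across origin: (-3, 2) → (3, -2)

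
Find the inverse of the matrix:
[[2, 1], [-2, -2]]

For [[a,b],[c,d]], inverse = (1/det)·[[d,-b],[-c,a]]
det = (2)(-2) - (1)(-2) = -4 - -2 = -2
Inverse = (1/-2)·[[-2, -1], [2, 2]]
= [[1, 1/2], [-1, -1]]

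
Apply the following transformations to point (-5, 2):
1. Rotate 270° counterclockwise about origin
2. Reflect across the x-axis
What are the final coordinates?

Step 1: Rotate 270° → (2, 5)
Step 2: Reflect across x-axis → (2, -5)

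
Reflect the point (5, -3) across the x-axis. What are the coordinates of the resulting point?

Reflection across x-axis: (5, -3) → (5, 3)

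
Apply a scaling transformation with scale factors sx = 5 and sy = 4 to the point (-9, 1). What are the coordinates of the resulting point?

Scaling matrix:
[[5, 0], [0, 4]]
Result: (-9 × 5, 1 × 4) = (-45, 4)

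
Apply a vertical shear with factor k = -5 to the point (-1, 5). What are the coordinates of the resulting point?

Shear matrix for vertical shear with factor k = -5:
[[1, 0], [-5, 1]]
Result: (-1, 5) → (-1, 10)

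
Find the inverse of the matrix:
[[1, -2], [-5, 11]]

For [[a,b],[c,d]], inverse = (1/det)·[[d,-b],[-c,a]]
det = (1)(11) - (-2)(-5) = 11 - 10 = 1
Inverse = [[11, 2], [5, 1]]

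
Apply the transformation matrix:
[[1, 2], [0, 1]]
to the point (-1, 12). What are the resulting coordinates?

Matrix multiplication:
[[1, 2], [0, 1]] × [-1, 12]ᵀ
= [(1)(-1) + (2)(12), (0)(-1) + (1)(12)]ᵀ
= [23, 12]ᵀ
Result: (23, 12)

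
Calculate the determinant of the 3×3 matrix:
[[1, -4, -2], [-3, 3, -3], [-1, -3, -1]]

Expansion along first row:
det = 1·det([[3,-3],[-3,-1]]) - -4·det([[-3,-3],[-1,-1]]) + -2·det([[-3,3],[-1,-3]])
    = 1·(3·-1 - -3·-3) - -4·(-3·-1 - -3·-1) + -2·(-3·-3 - 3·-1)
    = 1·-12 - -4·0 + -2·12
    = -12 + 0 + -24 = -36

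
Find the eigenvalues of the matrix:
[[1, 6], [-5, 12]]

Characteristic equation: det(A - λI) = 0
λ² - (trace)λ + (det) = 0
trace = 1 + 12 = 13, det = (1)(12) - (6)(-5) = 42
λ² - (13)λ + (42) = 0
λ = (13 ± √((13)² - 4·(42))) / 2 = (13 ± √1) / 2
Solving: λ = 6, 7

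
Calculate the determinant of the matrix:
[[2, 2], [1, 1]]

For a 2×2 matrix [[a, b], [c, d]], det = ad - bc
det = (2)(1) - (2)(1) = 2 - 2 = 0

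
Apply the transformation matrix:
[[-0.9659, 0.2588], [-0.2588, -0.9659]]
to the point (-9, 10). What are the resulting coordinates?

Matrix multiplication:
[[-0.9659, 0.2588], [-0.2588, -0.9659]] × [-9, 10]ᵀ
= [(-0.9659)(-9) + (0.2588)(10), (-0.2588)(-9) + (-0.9659)(10)]ᵀ
= [11.2811, -7.3298]ᵀ
Result: (11.2811, -7.3298)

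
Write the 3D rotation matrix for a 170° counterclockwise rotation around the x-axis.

Rotation matrix for counterclockwise 170° around x-axis:
cos(170°) = -0.9848, sin(170°) = 0.1736
Result: [[1, 0, 0], [0, -0.9848, -0.1736], [0, 0.1736, -0.9848]]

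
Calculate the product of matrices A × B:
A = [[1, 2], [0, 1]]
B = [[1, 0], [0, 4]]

Matrix multiplication:
C[0][0] = 1×1 + 2×0 = 1
C[0][1] = 1×0 + 2×4 = 8
C[1][0] = 0×1 + 1×0 = 0
C[1][1] = 0×0 + 1×4 = 4
Result: [[1, 8], [0, 4]]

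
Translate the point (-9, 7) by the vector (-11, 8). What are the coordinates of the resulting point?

Translation by (-11, 8) (homogeneous matrix [[1, 0, -11], [0, 1, 8], [0, 0, 1]]):
x' = -9 + -11 = -20
y' = 7 + 8 = 15
Result: (-20, 15)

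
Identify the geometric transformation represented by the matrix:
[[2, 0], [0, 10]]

This matrix represents: non-uniform scaling by sx = 2, sy = 10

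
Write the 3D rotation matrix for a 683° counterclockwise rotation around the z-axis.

Rotation matrix for counterclockwise 683° around z-axis:
cos(683°) = 0.7986, sin(683°) = -0.6018
Result: [[0.7986, 0.6018, 0], [-0.6018, 0.7986, 0], [0, 0, 1]]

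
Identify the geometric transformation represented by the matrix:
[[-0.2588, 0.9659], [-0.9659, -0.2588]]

This matrix represents: rotation by 255° counterclockwise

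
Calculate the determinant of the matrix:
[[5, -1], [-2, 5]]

For a 2×2 matrix [[a, b], [c, d]], det = ad - bc
det = (5)(5) - (-1)(-2) = 25 - 2 = 23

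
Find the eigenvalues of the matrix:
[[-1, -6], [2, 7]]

Characteristic equation: det(A - λI) = 0
λ² - (trace)λ + (det) = 0
trace = -1 + 7 = 6, det = (-1)(7) - (-6)(2) = 5
λ² - (6)λ + (5) = 0
λ = (6 ± √((6)² - 4·(5))) / 2 = (6 ± √16) / 2
Solving: λ = 1, 5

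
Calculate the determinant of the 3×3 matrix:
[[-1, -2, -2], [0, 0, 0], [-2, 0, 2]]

Expansion along first row:
det = -1·det([[0,0],[0,2]]) - -2·det([[0,0],[-2,2]]) + -2·det([[0,0],[-2,0]])
    = -1·(0·2 - 0·0) - -2·(0·2 - 0·-2) + -2·(0·0 - 0·-2)
    = -1·0 - -2·0 + -2·0
    = 0 + 0 + 0 = 0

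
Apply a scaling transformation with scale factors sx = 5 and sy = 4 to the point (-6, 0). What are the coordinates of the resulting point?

Scaling matrix:
[[5, 0], [0, 4]]
Result: (-6 × 5, 0 × 4) = (-30, 0)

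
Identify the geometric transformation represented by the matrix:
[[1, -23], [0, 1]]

This matrix represents: horizontal shear with factor -23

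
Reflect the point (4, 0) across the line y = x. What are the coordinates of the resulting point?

Reflection across line y = x: (4, 0) → (0, 4)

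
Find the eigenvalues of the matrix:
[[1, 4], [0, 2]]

Characteristic equation: det(A - λI) = 0
λ² - (trace)λ + (det) = 0
trace = 1 + 2 = 3, det = (1)(2) - (4)(0) = 2
λ² - (3)λ + (2) = 0
λ = (3 ± √((3)² - 4·(2))) / 2 = (3 ± √1) / 2
Solving: λ = 1, 2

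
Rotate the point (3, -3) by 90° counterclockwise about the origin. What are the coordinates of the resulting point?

Rotation matrix for 90°: [[cos 90°, -sin 90°], [sin 90°, cos 90°]] = [[0, -1], [1, 0]]
[[0, -1], [1, 0]] × [3, -3]ᵀ = [3, 3]ᵀ
Result: (3, 3)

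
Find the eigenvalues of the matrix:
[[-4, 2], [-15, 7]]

Characteristic equation: det(A - λI) = 0
λ² - (trace)λ + (det) = 0
trace = -4 + 7 = 3, det = (-4)(7) - (2)(-15) = 2
λ² - (3)λ + (2) = 0
λ = (3 ± √((3)² - 4·(2))) / 2 = (3 ± √1) / 2
Solving: λ = 1, 2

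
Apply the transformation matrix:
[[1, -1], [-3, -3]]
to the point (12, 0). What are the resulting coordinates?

Matrix multiplication:
[[1, -1], [-3, -3]] × [12, 0]ᵀ
= [(1)(12) + (-1)(0), (-3)(12) + (-3)(0)]ᵀ
= [12, -36]ᵀ
Result: (12, -36)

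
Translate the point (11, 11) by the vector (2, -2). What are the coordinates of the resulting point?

Translation by (2, -2) (homogeneous matrix [[1, 0, 2], [0, 1, -2], [0, 0, 1]]):
x' = 11 + 2 = 13
y' = 11 + -2 = 9
Result: (13, 9)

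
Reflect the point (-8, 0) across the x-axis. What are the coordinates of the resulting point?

Reflection across x-axis: (-8, 0) → (-8, 0)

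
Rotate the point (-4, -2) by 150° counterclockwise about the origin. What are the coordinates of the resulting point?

Rotation matrix for 150°: [[cos 150°, -sin 150°], [sin 150°, cos 150°]] ≈ [[-0.866025, -0.500000], [0.500000, -0.866025]]
[[-0.866025, -0.500000], [0.500000, -0.866025]] × [-4, -2]ᵀ ≈ [4.4641, -0.2679]ᵀ
Result: (4.4641, -0.2679)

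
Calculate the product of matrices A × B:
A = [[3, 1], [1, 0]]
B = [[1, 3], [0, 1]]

Matrix multiplication:
C[0][0] = 3×1 + 1×0 = 3
C[0][1] = 3×3 + 1×1 = 10
C[1][0] = 1×1 + 0×0 = 1
C[1][1] = 1×3 + 0×1 = 3
Result: [[3, 10], [1, 3]]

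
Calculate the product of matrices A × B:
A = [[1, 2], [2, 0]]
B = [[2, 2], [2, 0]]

Matrix multiplication:
C[0][0] = 1×2 + 2×2 = 6
C[0][1] = 1×2 + 2×0 = 2
C[1][0] = 2×2 + 0×2 = 4
C[1][1] = 2×2 + 0×0 = 4
Result: [[6, 2], [4, 4]]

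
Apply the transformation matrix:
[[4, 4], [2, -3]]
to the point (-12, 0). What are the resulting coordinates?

Matrix multiplication:
[[4, 4], [2, -3]] × [-12, 0]ᵀ
= [(4)(-12) + (4)(0), (2)(-12) + (-3)(0)]ᵀ
= [-48, -24]ᵀ
Result: (-48, -24)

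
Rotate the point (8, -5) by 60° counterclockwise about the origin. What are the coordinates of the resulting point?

Rotation matrix for 60°: [[cos 60°, -sin 60°], [sin 60°, cos 60°]] ≈ [[0.500000, -0.866025], [0.866025, 0.500000]]
[[0.500000, -0.866025], [0.866025, 0.500000]] × [8, -5]ᵀ ≈ [8.3301, 4.4282]ᵀ
Result: (8.3301, 4.4282)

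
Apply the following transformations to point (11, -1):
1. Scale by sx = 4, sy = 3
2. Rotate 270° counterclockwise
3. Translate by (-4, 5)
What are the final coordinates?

Step 1: Scale → (44, -3)
Step 2: Rotate 270° → (-3, -44)
Step 3: Translate → (-7, -39)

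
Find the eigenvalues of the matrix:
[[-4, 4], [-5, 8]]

Characteristic equation: det(A - λI) = 0
λ² - (trace)λ + (det) = 0
trace = -4 + 8 = 4, det = (-4)(8) - (4)(-5) = -12
λ² - (4)λ + (-12) = 0
λ = (4 ± √((4)² - 4·(-12))) / 2 = (4 ± √64) / 2
Solving: λ = -2, 6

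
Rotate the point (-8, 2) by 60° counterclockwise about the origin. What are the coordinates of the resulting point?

Rotation matrix for 60°: [[cos 60°, -sin 60°], [sin 60°, cos 60°]] ≈ [[0.500000, -0.866025], [0.866025, 0.500000]]
[[0.500000, -0.866025], [0.866025, 0.500000]] × [-8, 2]ᵀ ≈ [-5.7321, -5.9282]ᵀ
Result: (-5.7321, -5.9282)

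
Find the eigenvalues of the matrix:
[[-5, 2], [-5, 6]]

Characteristic equation: det(A - λI) = 0
λ² - (trace)λ + (det) = 0
trace = -5 + 6 = 1, det = (-5)(6) - (2)(-5) = -20
λ² - (1)λ + (-20) = 0
λ = (1 ± √((1)² - 4·(-20))) / 2 = (1 ± √81) / 2
Solving: λ = -4, 5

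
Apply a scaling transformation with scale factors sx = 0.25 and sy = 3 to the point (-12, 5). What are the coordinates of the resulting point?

Scaling matrix:
[[0.25, 0], [0, 3]]
Result: (-12 × 0.25, 5 × 3) = (-3, 15)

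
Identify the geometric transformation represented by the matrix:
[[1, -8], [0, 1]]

This matrix represents: horizontal shear with factor -8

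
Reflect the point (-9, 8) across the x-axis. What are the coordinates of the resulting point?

Reflection across x-axis: (-9, 8) → (-9, -8)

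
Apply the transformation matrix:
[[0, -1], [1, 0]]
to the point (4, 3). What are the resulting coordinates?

Matrix multiplication:
[[0, -1], [1, 0]] × [4, 3]ᵀ
= [(0)(4) + (-1)(3), (1)(4) + (0)(3)]ᵀ
= [-3, 4]ᵀ
Result: (-3, 4)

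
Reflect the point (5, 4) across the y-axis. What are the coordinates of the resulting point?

Reflection across y-axis: (5, 4) → (-5, 4)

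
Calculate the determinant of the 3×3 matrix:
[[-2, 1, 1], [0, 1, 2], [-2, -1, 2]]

Expansion along first row:
det = -2·det([[1,2],[-1,2]]) - 1·det([[0,2],[-2,2]]) + 1·det([[0,1],[-2,-1]])
    = -2·(1·2 - 2·-1) - 1·(0·2 - 2·-2) + 1·(0·-1 - 1·-2)
    = -2·4 - 1·4 + 1·2
    = -8 + -4 + 2 = -10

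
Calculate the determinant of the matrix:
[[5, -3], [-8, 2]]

For a 2×2 matrix [[a, b], [c, d]], det = ad - bc
det = (5)(2) - (-3)(-8) = 10 - 24 = -14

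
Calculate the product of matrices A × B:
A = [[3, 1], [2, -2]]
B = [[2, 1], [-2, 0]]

Matrix multiplication:
C[0][0] = 3×2 + 1×-2 = 4
C[0][1] = 3×1 + 1×0 = 3
C[1][0] = 2×2 + -2×-2 = 8
C[1][1] = 2×1 + -2×0 = 2
Result: [[4, 3], [8, 2]]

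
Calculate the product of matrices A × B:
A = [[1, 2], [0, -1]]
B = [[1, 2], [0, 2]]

Matrix multiplication:
C[0][0] = 1×1 + 2×0 = 1
C[0][1] = 1×2 + 2×2 = 6
C[1][0] = 0×1 + -1×0 = 0
C[1][1] = 0×2 + -1×2 = -2
Result: [[1, 6], [0, -2]]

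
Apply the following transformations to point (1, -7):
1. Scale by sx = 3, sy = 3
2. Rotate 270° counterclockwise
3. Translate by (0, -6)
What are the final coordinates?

Step 1: Scale → (3, -21)
Step 2: Rotate 270° → (-21, -3)
Step 3: Translate → (-21, -9)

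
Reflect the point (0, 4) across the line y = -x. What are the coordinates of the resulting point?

Reflection across line y = -x: (0, 4) → (-4, 0)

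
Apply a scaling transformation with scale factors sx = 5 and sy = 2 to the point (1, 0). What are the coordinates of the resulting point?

Scaling matrix:
[[5, 0], [0, 2]]
Result: (1 × 5, 0 × 2) = (5, 0)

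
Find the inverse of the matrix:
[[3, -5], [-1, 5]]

For [[a,b],[c,d]], inverse = (1/det)·[[d,-b],[-c,a]]
det = (3)(5) - (-5)(-1) = 15 - 5 = 10
Inverse = (1/10)·[[5, 5], [1, 3]]
= [[1/2, 1/2], [1/10, 3/10]]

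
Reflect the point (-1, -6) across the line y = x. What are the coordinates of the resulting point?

Reflection across line y = x: (-1, -6) → (-6, -1)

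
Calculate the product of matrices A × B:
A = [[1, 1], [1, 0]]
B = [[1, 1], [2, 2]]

Matrix multiplication:
C[0][0] = 1×1 + 1×2 = 3
C[0][1] = 1×1 + 1×2 = 3
C[1][0] = 1×1 + 0×2 = 1
C[1][1] = 1×1 + 0×2 = 1
Result: [[3, 3], [1, 1]]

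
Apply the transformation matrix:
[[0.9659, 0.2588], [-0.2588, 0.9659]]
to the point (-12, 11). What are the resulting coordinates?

Matrix multiplication:
[[0.9659, 0.2588], [-0.2588, 0.9659]] × [-12, 11]ᵀ
= [(0.9659)(-12) + (0.2588)(11), (-0.2588)(-12) + (0.9659)(11)]ᵀ
= [-8.7440, 13.7305]ᵀ
Result: (-8.7440, 13.7305)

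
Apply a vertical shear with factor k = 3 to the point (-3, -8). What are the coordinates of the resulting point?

Shear matrix for vertical shear with factor k = 3:
[[1, 0], [3, 1]]
Result: (-3, -8) → (-3, -17)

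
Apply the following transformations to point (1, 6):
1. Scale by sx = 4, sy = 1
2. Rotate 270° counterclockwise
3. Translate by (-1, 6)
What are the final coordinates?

Step 1: Scale → (4, 6)
Step 2: Rotate 270° → (6, -4)
Step 3: Translate → (5, 2)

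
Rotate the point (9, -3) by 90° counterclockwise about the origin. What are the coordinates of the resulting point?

Rotation matrix for 90°: [[cos 90°, -sin 90°], [sin 90°, cos 90°]] = [[0, -1], [1, 0]]
[[0, -1], [1, 0]] × [9, -3]ᵀ = [3, 9]ᵀ
Result: (3, 9)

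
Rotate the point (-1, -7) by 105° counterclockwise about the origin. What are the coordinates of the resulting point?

Rotation matrix for 105°: [[cos 105°, -sin 105°], [sin 105°, cos 105°]] ≈ [[-0.258819, -0.965926], [0.965926, -0.258819]]
[[-0.258819, -0.965926], [0.965926, -0.258819]] × [-1, -7]ᵀ ≈ [7.0203, 0.8458]ᵀ
Result: (7.0203, 0.8458)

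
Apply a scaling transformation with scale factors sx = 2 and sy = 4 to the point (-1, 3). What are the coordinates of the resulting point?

Scaling matrix:
[[2, 0], [0, 4]]
Result: (-1 × 2, 3 × 4) = (-2, 12)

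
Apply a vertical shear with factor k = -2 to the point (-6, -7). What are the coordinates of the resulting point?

Shear matrix for vertical shear with factor k = -2:
[[1, 0], [-2, 1]]
Result: (-6, -7) → (-6, 5)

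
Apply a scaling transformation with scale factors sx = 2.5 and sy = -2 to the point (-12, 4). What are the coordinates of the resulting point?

Scaling matrix:
[[2.50, 0], [0, -2]]
Result: (-12 × 2.5, 4 × -2) = (-30, -8)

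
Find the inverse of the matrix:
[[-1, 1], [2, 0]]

For [[a,b],[c,d]], inverse = (1/det)·[[d,-b],[-c,a]]
det = (-1)(0) - (1)(2) = 0 - 2 = -2
Inverse = (1/-2)·[[0, -1], [-2, -1]]
= [[0, 1/2], [1, 1/2]]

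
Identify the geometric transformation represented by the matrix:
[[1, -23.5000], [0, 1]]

This matrix represents: horizontal shear with factor -23.5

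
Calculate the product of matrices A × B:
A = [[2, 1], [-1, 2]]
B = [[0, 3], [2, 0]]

Matrix multiplication:
C[0][0] = 2×0 + 1×2 = 2
C[0][1] = 2×3 + 1×0 = 6
C[1][0] = -1×0 + 2×2 = 4
C[1][1] = -1×3 + 2×0 = -3
Result: [[2, 6], [4, -3]]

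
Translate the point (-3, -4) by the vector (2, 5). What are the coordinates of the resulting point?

Translation by (2, 5) (homogeneous matrix [[1, 0, 2], [0, 1, 5], [0, 0, 1]]):
x' = -3 + 2 = -1
y' = -4 + 5 = 1
Result: (-1, 1)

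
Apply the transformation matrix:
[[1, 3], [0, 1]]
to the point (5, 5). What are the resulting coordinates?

Matrix multiplication:
[[1, 3], [0, 1]] × [5, 5]ᵀ
= [(1)(5) + (3)(5), (0)(5) + (1)(5)]ᵀ
= [20, 5]ᵀ
Result: (20, 5)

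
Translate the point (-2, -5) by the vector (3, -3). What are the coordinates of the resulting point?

Translation by (3, -3) (homogeneous matrix [[1, 0, 3], [0, 1, -3], [0, 0, 1]]):
x' = -2 + 3 = 1
y' = -5 + -3 = -8
Result: (1, -8)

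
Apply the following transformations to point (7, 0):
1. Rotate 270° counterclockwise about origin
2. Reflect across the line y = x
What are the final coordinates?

Step 1: Rotate 270° → (0, -7)
Step 2: Reflect across line y = x → (-7, 0)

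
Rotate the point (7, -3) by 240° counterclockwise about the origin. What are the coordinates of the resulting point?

Rotation matrix for 240°: [[cos 240°, -sin 240°], [sin 240°, cos 240°]] ≈ [[-0.500000, 0.866025], [-0.866025, -0.500000]]
[[-0.500000, 0.866025], [-0.866025, -0.500000]] × [7, -3]ᵀ ≈ [-6.0981, -4.5622]ᵀ
Result: (-6.0981, -4.5622)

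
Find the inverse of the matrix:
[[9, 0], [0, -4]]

For [[a,b],[c,d]], inverse = (1/det)·[[d,-b],[-c,a]]
det = (9)(-4) - (0)(0) = -36 - 0 = -36
Inverse = (1/-36)·[[-4, 0], [0, 9]]
= [[1/9, 0], [0, -1/4]]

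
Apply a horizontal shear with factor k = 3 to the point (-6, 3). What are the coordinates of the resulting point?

Shear matrix for horizontal shear with factor k = 3:
[[1, 3], [0, 1]]
Result: (-6, 3) → (3, 3)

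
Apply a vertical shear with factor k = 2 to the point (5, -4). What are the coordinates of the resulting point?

Shear matrix for vertical shear with factor k = 2:
[[1, 0], [2, 1]]
Result: (5, -4) → (5, 6)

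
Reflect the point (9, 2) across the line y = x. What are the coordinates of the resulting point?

Reflection across line y = x: (9, 2) → (2, 9)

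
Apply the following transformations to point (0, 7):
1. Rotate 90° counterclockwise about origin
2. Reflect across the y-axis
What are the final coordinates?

Step 1: Rotate 90° → (-7, 0)
Step 2: Reflect across y-axis → (7, 0)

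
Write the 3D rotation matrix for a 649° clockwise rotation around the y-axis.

Rotation matrix for clockwise 649° around y-axis:
A clockwise rotation by 649° is a counterclockwise rotation by -649°.
cos(-649°) = 0.3256, sin(-649°) = 0.9455
Result: [[0.3256, 0, 0.9455], [0, 1, 0], [-0.9455, 0, 0.3256]]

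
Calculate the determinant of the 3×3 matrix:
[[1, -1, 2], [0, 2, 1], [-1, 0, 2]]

Expansion along first row:
det = 1·det([[2,1],[0,2]]) - -1·det([[0,1],[-1,2]]) + 2·det([[0,2],[-1,0]])
    = 1·(2·2 - 1·0) - -1·(0·2 - 1·-1) + 2·(0·0 - 2·-1)
    = 1·4 - -1·1 + 2·2
    = 4 + 1 + 4 = 9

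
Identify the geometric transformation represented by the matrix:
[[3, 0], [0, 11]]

This matrix represents: non-uniform scaling by sx = 3, sy = 11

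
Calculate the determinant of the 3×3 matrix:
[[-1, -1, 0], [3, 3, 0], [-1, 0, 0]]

Expansion along first row:
det = -1·det([[3,0],[0,0]]) - -1·det([[3,0],[-1,0]]) + 0·det([[3,3],[-1,0]])
    = -1·(3·0 - 0·0) - -1·(3·0 - 0·-1) + 0·(3·0 - 3·-1)
    = -1·0 - -1·0 + 0·3
    = 0 + 0 + 0 = 0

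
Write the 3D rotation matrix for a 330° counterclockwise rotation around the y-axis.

Rotation matrix for counterclockwise 330° around y-axis:
cos(330°) = √3/2, sin(330°) = -1/2
Result: [[√3/2, 0, -1/2], [0, 1, 0], [1/2, 0, √3/2]]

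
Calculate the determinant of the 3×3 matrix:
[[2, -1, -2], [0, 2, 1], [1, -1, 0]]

Expansion along first row:
det = 2·det([[2,1],[-1,0]]) - -1·det([[0,1],[1,0]]) + -2·det([[0,2],[1,-1]])
    = 2·(2·0 - 1·-1) - -1·(0·0 - 1·1) + -2·(0·-1 - 2·1)
    = 2·1 - -1·-1 + -2·-2
    = 2 + -1 + 4 = 5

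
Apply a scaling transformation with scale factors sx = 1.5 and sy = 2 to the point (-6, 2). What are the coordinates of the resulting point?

Scaling matrix:
[[1.50, 0], [0, 2]]
Result: (-6 × 1.5, 2 × 2) = (-9, 4)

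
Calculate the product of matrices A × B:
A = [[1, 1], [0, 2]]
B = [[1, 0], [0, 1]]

Matrix multiplication:
C[0][0] = 1×1 + 1×0 = 1
C[0][1] = 1×0 + 1×1 = 1
C[1][0] = 0×1 + 2×0 = 0
C[1][1] = 0×0 + 2×1 = 2
Result: [[1, 1], [0, 2]]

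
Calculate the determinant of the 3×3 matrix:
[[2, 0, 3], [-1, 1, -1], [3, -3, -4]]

Expansion along first row:
det = 2·det([[1,-1],[-3,-4]]) - 0·det([[-1,-1],[3,-4]]) + 3·det([[-1,1],[3,-3]])
    = 2·(1·-4 - -1·-3) - 0·(-1·-4 - -1·3) + 3·(-1·-3 - 1·3)
    = 2·-7 - 0·7 + 3·0
    = -14 + 0 + 0 = -14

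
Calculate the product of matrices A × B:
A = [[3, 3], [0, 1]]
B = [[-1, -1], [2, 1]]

Matrix multiplication:
C[0][0] = 3×-1 + 3×2 = 3
C[0][1] = 3×-1 + 3×1 = 0
C[1][0] = 0×-1 + 1×2 = 2
C[1][1] = 0×-1 + 1×1 = 1
Result: [[3, 0], [2, 1]]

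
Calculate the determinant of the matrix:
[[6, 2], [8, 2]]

For a 2×2 matrix [[a, b], [c, d]], det = ad - bc
det = (6)(2) - (2)(8) = 12 - 16 = -4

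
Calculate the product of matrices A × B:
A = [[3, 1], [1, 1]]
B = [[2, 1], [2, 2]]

Matrix multiplication:
C[0][0] = 3×2 + 1×2 = 8
C[0][1] = 3×1 + 1×2 = 5
C[1][0] = 1×2 + 1×2 = 4
C[1][1] = 1×1 + 1×2 = 3
Result: [[8, 5], [4, 3]]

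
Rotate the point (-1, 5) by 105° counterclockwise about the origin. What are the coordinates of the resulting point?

Rotation matrix for 105°: [[cos 105°, -sin 105°], [sin 105°, cos 105°]] ≈ [[-0.258819, -0.965926], [0.965926, -0.258819]]
[[-0.258819, -0.965926], [0.965926, -0.258819]] × [-1, 5]ᵀ ≈ [-4.5708, -2.2600]ᵀ
Result: (-4.5708, -2.2600)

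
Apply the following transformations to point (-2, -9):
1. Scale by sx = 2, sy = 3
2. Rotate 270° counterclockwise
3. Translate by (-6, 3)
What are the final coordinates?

Step 1: Scale → (-4, -27)
Step 2: Rotate 270° → (-27, 4)
Step 3: Translate → (-33, 7)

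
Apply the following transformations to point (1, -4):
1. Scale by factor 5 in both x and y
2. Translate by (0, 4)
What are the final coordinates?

Step 1: Scale (1, -4) by 5 → (5, -20)
Step 2: Translate by (0, 4) → (5, -16)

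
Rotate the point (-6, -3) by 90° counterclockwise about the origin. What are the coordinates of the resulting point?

Rotation matrix for 90°: [[cos 90°, -sin 90°], [sin 90°, cos 90°]] = [[0, -1], [1, 0]]
[[0, -1], [1, 0]] × [-6, -3]ᵀ = [3, -6]ᵀ
Result: (3, -6)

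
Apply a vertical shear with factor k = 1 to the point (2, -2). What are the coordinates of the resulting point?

Shear matrix for vertical shear with factor k = 1:
[[1, 0], [1, 1]]
Result: (2, -2) → (2, 0)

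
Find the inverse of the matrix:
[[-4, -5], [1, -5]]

For [[a,b],[c,d]], inverse = (1/det)·[[d,-b],[-c,a]]
det = (-4)(-5) - (-5)(1) = 20 - -5 = 25
Inverse = (1/25)·[[-5, 5], [-1, -4]]
= [[-1/5, 1/5], [-1/25, -4/25]]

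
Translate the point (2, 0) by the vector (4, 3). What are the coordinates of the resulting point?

Translation by (4, 3) (homogeneous matrix [[1, 0, 4], [0, 1, 3], [0, 0, 1]]):
x' = 2 + 4 = 6
y' = 0 + 3 = 3
Result: (6, 3)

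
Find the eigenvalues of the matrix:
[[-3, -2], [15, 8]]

Characteristic equation: det(A - λI) = 0
λ² - (trace)λ + (det) = 0
trace = -3 + 8 = 5, det = (-3)(8) - (-2)(15) = 6
λ² - (5)λ + (6) = 0
λ = (5 ± √((5)² - 4·(6))) / 2 = (5 ± √1) / 2
Solving: λ = 2, 3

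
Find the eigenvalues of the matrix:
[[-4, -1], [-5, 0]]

Characteristic equation: det(A - λI) = 0
λ² - (trace)λ + (det) = 0
trace = -4 + 0 = -4, det = (-4)(0) - (-1)(-5) = -5
λ² - (-4)λ + (-5) = 0
λ = (-4 ± √((-4)² - 4·(-5))) / 2 = (-4 ± √36) / 2
Solving: λ = -5, 1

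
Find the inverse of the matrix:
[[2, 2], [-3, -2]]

For [[a,b],[c,d]], inverse = (1/det)·[[d,-b],[-c,a]]
det = (2)(-2) - (2)(-3) = -4 - -6 = 2
Inverse = (1/2)·[[-2, -2], [3, 2]]
= [[-1, -1], [3/2, 1]]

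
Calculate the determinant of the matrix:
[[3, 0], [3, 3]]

For a 2×2 matrix [[a, b], [c, d]], det = ad - bc
det = (3)(3) - (0)(3) = 9 - 0 = 9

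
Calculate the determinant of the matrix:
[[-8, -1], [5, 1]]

For a 2×2 matrix [[a, b], [c, d]], det = ad - bc
det = (-8)(1) - (-1)(5) = -8 - -5 = -3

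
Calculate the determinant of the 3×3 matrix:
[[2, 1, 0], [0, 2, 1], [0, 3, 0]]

Expansion along first row:
det = 2·det([[2,1],[3,0]]) - 1·det([[0,1],[0,0]]) + 0·det([[0,2],[0,3]])
    = 2·(2·0 - 1·3) - 1·(0·0 - 1·0) + 0·(0·3 - 2·0)
    = 2·-3 - 1·0 + 0·0
    = -6 + 0 + 0 = -6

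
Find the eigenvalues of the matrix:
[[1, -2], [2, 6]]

Characteristic equation: det(A - λI) = 0
λ² - (trace)λ + (det) = 0
trace = 1 + 6 = 7, det = (1)(6) - (-2)(2) = 10
λ² - (7)λ + (10) = 0
λ = (7 ± √((7)² - 4·(10))) / 2 = (7 ± √9) / 2
Solving: λ = 2, 5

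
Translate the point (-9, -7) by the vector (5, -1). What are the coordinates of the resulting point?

Translation by (5, -1) (homogeneous matrix [[1, 0, 5], [0, 1, -1], [0, 0, 1]]):
x' = -9 + 5 = -4
y' = -7 + -1 = -8
Result: (-4, -8)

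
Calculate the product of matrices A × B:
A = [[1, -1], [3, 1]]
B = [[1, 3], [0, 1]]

Matrix multiplication:
C[0][0] = 1×1 + -1×0 = 1
C[0][1] = 1×3 + -1×1 = 2
C[1][0] = 3×1 + 1×0 = 3
C[1][1] = 3×3 + 1×1 = 10
Result: [[1, 2], [3, 10]]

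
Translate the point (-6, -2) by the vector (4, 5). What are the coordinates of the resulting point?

Translation by (4, 5) (homogeneous matrix [[1, 0, 4], [0, 1, 5], [0, 0, 1]]):
x' = -6 + 4 = -2
y' = -2 + 5 = 3
Result: (-2, 3)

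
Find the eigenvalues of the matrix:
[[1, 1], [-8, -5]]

Characteristic equation: det(A - λI) = 0
λ² - (trace)λ + (det) = 0
trace = 1 + -5 = -4, det = (1)(-5) - (1)(-8) = 3
λ² - (-4)λ + (3) = 0
λ = (-4 ± √((-4)² - 4·(3))) / 2 = (-4 ± √4) / 2
Solving: λ = -3, -1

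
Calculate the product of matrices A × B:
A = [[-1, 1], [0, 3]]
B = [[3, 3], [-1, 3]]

Matrix multiplication:
C[0][0] = -1×3 + 1×-1 = -4
C[0][1] = -1×3 + 1×3 = 0
C[1][0] = 0×3 + 3×-1 = -3
C[1][1] = 0×3 + 3×3 = 9
Result: [[-4, 0], [-3, 9]]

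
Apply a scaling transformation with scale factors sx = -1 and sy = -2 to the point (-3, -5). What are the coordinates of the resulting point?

Scaling matrix:
[[-1, 0], [0, -2]]
Result: (-3 × -1, -5 × -2) = (3, 10)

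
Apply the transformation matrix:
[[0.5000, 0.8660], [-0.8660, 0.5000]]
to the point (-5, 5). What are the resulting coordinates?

Matrix multiplication:
[[0.5000, 0.8660], [-0.8660, 0.5000]] × [-5, 5]ᵀ
= [(0.5000)(-5) + (0.8660)(5), (-0.8660)(-5) + (0.5000)(5)]ᵀ
= [1.8300, 6.8300]ᵀ
Result: (1.8300, 6.8300)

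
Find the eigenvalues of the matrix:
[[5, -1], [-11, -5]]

Characteristic equation: det(A - λI) = 0
λ² - (trace)λ + (det) = 0
trace = 5 + -5 = 0, det = (5)(-5) - (-1)(-11) = -36
λ² - (0)λ + (-36) = 0
λ = (0 ± √((0)² - 4·(-36))) / 2 = (0 ± √144) / 2
Solving: λ = -6, 6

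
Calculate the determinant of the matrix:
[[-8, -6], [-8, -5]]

For a 2×2 matrix [[a, b], [c, d]], det = ad - bc
det = (-8)(-5) - (-6)(-8) = 40 - 48 = -8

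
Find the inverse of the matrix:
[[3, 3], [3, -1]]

For [[a,b],[c,d]], inverse = (1/det)·[[d,-b],[-c,a]]
det = (3)(-1) - (3)(3) = -3 - 9 = -12
Inverse = (1/-12)·[[-1, -3], [-3, 3]]
= [[1/12, 1/4], [1/4, -1/4]]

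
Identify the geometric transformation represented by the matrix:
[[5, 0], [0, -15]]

This matrix represents: non-uniform scaling by sx = 5, sy = -15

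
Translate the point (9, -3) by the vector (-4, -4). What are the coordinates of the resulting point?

Translation by (-4, -4) (homogeneous matrix [[1, 0, -4], [0, 1, -4], [0, 0, 1]]):
x' = 9 + -4 = 5
y' = -3 + -4 = -7
Result: (5, -7)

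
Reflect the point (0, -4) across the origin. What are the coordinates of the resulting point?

Reflection across origin: (0, -4) → (0, 4)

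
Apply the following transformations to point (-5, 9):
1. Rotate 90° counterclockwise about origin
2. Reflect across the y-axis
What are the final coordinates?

Step 1: Rotate 90° → (-9, -5)
Step 2: Reflect across y-axis → (9, -5)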